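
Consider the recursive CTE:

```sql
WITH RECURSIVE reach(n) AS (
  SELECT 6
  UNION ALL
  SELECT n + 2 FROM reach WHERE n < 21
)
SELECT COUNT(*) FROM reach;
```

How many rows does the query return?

Base: n=6.
Iteration 1: 6 < 21 holds -> n = 6 + 2 = 8.
Iteration 2: 8 < 21 holds -> n = 8 + 2 = 10.
Iteration 3: 10 < 21 holds -> n = 10 + 2 = 12.
Iteration 4: 12 < 21 holds -> n = 12 + 2 = 14.
Iteration 5: 14 < 21 holds -> n = 14 + 2 = 16.
Iteration 6: 16 < 21 holds -> n = 16 + 2 = 18.
Iteration 7: 18 < 21 holds -> n = 18 + 2 = 20.
Iteration 8: 20 < 21 holds -> n = 20 + 2 = 22.
Iteration 9: 22 < 21 fails; recursion stops.
Total rows emitted: 9.

9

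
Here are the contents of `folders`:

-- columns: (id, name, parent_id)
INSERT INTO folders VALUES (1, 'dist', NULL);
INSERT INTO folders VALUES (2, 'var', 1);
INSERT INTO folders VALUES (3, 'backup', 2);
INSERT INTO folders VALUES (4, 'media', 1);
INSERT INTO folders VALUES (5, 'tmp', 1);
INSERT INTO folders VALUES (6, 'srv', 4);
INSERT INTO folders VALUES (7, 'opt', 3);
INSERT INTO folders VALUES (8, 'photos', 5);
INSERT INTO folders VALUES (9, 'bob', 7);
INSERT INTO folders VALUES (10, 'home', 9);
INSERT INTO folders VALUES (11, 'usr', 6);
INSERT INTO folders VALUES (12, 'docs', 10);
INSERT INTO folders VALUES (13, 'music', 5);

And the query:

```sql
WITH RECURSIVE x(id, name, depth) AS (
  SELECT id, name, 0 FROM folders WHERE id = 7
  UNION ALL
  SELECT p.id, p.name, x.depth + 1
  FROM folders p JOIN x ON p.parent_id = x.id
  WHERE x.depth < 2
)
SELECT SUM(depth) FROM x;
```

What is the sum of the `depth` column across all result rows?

Base: id=7 (opt) at depth 0.
Iteration 1: rows with parent_id in {7} -> bob (id 9, depth 1).
Iteration 2: rows with parent_id in {9} -> home (id 10, depth 2).
Iteration 3: depth < 2 fails for all current rows; recursion stops.
SUM(depth) = 0 + 1 + 2 = 3.

3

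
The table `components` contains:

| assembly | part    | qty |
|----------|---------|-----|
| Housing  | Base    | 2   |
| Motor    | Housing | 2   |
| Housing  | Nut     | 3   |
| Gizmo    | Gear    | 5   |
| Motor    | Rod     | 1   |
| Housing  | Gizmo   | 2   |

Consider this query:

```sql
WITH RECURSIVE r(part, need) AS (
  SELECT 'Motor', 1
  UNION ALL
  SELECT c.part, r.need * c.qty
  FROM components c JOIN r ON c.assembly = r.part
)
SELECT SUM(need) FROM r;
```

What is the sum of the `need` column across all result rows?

Base: (Motor, need=1).
Iteration 1: components of {Motor} -> Housing = 1*2 = 2, Rod = 1*1 = 1.
Iteration 2: components of {Housing,Rod} -> Base = 2*2 = 4, Gizmo = 2*2 = 4, Nut = 2*3 = 6.
Iteration 3: components of {Base,Gizmo,Nut} -> Gear = 4*5 = 20.
Iteration 4: no further components; recursion stops.
SUM(need) = 1 + 2 + 1 + 4 + 6 + 4 + 20 = 38.

38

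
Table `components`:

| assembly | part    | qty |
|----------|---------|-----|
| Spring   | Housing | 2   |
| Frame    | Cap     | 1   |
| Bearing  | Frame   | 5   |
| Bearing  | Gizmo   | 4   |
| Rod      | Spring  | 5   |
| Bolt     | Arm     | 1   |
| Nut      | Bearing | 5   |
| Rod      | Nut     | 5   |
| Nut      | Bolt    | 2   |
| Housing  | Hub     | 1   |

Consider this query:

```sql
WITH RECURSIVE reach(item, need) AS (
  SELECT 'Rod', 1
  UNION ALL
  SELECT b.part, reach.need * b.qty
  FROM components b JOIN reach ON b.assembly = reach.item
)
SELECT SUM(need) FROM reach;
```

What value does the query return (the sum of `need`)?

426

Base: (Rod, need=1).
Iteration 1: components of {Rod} -> Nut = 1*5 = 5, Spring = 1*5 = 5.
Iteration 2: components of {Nut,Spring} -> Bearing = 5*5 = 25, Bolt = 5*2 = 10, Housing = 5*2 = 10.
Iteration 3: components of {Bearing,Bolt,Housing} -> Arm = 10*1 = 10, Frame = 25*5 = 125, Gizmo = 25*4 = 100, Hub = 10*1 = 10.
Iteration 4: components of {Arm,Frame,Gizmo,Hub} -> Cap = 125*1 = 125.
Iteration 5: no further components; recursion stops.
SUM(need) = 1 + 5 + 5 + 10 + 25 + 10 + 10 + 125 + 100 + 10 + 125 = 426.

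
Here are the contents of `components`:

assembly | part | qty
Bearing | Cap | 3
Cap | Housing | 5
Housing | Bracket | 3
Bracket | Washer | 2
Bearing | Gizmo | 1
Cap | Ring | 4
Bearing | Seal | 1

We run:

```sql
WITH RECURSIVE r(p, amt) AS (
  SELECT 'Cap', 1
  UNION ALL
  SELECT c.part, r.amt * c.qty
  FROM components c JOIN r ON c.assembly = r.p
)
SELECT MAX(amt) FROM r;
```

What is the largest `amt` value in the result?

Base: (Cap, amt=1).
Iteration 1: components of {Cap} -> Housing = 1*5 = 5, Ring = 1*4 = 4.
Iteration 2: components of {Housing,Ring} -> Bracket = 5*3 = 15.
Iteration 3: components of {Bracket} -> Washer = 15*2 = 30.
Iteration 4: no further components; recursion stops.
amt values: 1, 5, 4, 15, 30; the maximum is 30.

30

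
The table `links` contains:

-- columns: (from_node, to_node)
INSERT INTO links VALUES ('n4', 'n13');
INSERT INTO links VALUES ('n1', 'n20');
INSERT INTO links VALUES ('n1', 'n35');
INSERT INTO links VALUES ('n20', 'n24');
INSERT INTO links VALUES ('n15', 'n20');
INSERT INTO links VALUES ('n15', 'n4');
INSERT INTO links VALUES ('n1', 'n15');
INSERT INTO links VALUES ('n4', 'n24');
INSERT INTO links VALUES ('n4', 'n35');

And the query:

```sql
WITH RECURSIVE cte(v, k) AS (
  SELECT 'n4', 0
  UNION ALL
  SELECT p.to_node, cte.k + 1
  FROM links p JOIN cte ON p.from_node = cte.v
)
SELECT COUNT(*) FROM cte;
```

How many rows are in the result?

4

Base: (n4, k=0).
Iteration 1: edges from {n4} -> (n13, k=1), (n24, k=1), (n35, k=1).
Iteration 2: no outgoing edges from {n13,n24,n35}; recursion stops.
Total rows emitted: 4.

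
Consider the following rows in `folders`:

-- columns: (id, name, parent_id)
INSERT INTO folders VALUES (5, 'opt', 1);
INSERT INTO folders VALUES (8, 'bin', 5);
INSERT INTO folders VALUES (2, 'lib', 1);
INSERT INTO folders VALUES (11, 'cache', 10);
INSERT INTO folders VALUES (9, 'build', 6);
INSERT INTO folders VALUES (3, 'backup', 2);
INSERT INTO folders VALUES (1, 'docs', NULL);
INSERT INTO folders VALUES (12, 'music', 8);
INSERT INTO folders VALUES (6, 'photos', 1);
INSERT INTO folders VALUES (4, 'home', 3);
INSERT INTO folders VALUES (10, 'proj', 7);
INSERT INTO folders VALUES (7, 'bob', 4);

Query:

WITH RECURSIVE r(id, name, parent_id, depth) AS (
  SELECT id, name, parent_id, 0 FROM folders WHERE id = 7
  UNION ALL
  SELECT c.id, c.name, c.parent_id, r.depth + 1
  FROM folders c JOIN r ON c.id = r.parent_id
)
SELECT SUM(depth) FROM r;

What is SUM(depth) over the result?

Base: id=7 (bob), parent_id=4, depth 0.
Iteration 1: join on id=4 -> home (id 4, parent_id=3, depth 1).
Iteration 2: join on id=3 -> backup (id 3, parent_id=2, depth 2).
Iteration 3: join on id=2 -> lib (id 2, parent_id=1, depth 3).
Iteration 4: join on id=1 -> docs (id 1, parent_id=NULL, depth 4).
Iteration 5: parent_id is NULL; no match; recursion stops.
SUM(depth) = 0 + 1 + 2 + 3 + 4 = 10.

10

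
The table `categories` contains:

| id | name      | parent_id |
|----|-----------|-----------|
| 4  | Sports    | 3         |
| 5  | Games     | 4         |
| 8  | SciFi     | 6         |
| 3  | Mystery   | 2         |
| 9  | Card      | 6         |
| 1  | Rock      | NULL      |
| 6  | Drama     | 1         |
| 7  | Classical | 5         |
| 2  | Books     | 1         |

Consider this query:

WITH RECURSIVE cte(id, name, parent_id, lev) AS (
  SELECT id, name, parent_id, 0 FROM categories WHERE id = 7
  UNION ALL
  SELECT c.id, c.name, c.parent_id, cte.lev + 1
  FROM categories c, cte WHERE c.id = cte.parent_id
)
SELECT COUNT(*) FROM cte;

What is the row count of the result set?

6

Base: id=7 (Classical), parent_id=5, lev 0.
Iteration 1: join on id=5 -> Games (id 5, parent_id=4, lev 1).
Iteration 2: join on id=4 -> Sports (id 4, parent_id=3, lev 2).
Iteration 3: join on id=3 -> Mystery (id 3, parent_id=2, lev 3).
Iteration 4: join on id=2 -> Books (id 2, parent_id=1, lev 4).
Iteration 5: join on id=1 -> Rock (id 1, parent_id=NULL, lev 5).
Iteration 6: parent_id is NULL; no match; recursion stops.
Total rows emitted: 6.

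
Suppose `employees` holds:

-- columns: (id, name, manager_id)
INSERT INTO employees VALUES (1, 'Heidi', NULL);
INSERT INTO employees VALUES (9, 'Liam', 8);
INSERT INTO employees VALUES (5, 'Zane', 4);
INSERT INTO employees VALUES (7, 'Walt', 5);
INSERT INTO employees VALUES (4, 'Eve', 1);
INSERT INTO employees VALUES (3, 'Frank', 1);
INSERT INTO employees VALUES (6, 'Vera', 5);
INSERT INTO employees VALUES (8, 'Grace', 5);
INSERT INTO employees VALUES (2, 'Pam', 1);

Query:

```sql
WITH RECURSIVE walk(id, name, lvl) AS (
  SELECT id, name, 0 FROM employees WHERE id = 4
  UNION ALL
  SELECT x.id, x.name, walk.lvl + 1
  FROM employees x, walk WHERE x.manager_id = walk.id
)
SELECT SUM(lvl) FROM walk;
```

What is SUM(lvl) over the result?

Base: id=4 (Eve) at lvl 0.
Iteration 1: rows with manager_id in {4} -> Zane (id 5, lvl 1).
Iteration 2: rows with manager_id in {5} -> Vera (id 6, lvl 2), Walt (id 7, lvl 2), Grace (id 8, lvl 2).
Iteration 3: rows with manager_id in {6,7,8} -> Liam (id 9, lvl 3).
Iteration 4: no rows with manager_id in {9}; recursion stops.
SUM(lvl) = 0 + 1 + 2 + 2 + 2 + 3 = 10.

10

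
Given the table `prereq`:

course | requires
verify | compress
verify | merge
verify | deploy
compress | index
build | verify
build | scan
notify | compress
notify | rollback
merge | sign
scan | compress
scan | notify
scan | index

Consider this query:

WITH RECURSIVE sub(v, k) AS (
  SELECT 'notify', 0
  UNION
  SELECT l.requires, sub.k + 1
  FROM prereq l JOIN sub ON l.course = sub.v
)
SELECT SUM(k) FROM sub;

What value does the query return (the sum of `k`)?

4

Base: (notify, k=0).
Iteration 1: edges from {notify} -> (compress, k=1), (rollback, k=1).
Iteration 2: edges from {compress,rollback} -> (index, k=2).
Iteration 3: no outgoing edges from {index}; recursion stops.
SUM(k) = 0 + 1 + 1 + 2 = 4.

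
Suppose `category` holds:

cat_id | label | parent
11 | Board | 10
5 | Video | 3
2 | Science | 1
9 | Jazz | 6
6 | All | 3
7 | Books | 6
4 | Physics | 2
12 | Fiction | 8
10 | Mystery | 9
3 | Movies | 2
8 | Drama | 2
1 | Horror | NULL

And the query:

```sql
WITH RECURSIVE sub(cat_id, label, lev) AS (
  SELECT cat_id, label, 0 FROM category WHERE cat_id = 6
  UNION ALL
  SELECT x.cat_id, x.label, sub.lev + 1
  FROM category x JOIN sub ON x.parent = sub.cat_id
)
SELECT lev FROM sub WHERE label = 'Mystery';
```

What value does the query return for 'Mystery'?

Base: cat_id=6 (All) at lev 0.
Iteration 1: rows with parent in {6} -> Books (id 7, lev 1), Jazz (id 9, lev 1).
Iteration 2: rows with parent in {7,9} -> Mystery (id 10, lev 2).
Iteration 3: rows with parent in {10} -> Board (id 11, lev 3).
Iteration 4: no rows with parent in {11}; recursion stops.

2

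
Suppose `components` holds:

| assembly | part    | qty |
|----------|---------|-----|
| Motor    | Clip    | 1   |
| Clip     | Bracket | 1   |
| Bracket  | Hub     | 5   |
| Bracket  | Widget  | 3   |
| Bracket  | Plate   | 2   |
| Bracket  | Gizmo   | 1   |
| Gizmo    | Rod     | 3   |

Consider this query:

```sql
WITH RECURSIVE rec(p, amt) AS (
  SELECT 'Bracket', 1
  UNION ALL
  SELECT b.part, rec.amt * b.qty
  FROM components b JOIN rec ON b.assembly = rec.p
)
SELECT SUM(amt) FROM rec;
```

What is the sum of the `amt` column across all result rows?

15

Base: (Bracket, amt=1).
Iteration 1: components of {Bracket} -> Gizmo = 1*1 = 1, Hub = 1*5 = 5, Plate = 1*2 = 2, Widget = 1*3 = 3.
Iteration 2: components of {Gizmo,Hub,Plate,Widget} -> Rod = 1*3 = 3.
Iteration 3: no further components; recursion stops.
SUM(amt) = 1 + 5 + 3 + 2 + 1 + 3 = 15.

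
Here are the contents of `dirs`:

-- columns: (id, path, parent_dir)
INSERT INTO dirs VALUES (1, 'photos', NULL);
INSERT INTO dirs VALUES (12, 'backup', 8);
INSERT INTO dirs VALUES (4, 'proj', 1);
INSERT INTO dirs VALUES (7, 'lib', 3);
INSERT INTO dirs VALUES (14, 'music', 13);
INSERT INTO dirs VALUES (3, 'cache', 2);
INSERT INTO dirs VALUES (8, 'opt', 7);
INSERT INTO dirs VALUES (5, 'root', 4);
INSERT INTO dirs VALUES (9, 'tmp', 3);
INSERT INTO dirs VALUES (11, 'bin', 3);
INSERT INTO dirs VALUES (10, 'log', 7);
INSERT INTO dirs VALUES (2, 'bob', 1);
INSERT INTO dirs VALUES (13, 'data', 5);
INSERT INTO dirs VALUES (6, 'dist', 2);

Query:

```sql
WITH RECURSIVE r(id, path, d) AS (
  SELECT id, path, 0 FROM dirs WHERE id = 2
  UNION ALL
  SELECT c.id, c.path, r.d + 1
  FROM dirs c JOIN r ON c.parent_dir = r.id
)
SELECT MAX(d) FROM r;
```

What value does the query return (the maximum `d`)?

Base: id=2 (bob) at d 0.
Iteration 1: rows with parent_dir in {2} -> cache (id 3, d 1), dist (id 6, d 1).
Iteration 2: rows with parent_dir in {3,6} -> lib (id 7, d 2), tmp (id 9, d 2), bin (id 11, d 2).
Iteration 3: rows with parent_dir in {7,9,11} -> opt (id 8, d 3), log (id 10, d 3).
Iteration 4: rows with parent_dir in {8,10} -> backup (id 12, d 4).
Iteration 5: no rows with parent_dir in {12}; recursion stops.
d values: 0, 1, 1, 2, 2, 2, 3, 3, 4; the maximum is 4.

4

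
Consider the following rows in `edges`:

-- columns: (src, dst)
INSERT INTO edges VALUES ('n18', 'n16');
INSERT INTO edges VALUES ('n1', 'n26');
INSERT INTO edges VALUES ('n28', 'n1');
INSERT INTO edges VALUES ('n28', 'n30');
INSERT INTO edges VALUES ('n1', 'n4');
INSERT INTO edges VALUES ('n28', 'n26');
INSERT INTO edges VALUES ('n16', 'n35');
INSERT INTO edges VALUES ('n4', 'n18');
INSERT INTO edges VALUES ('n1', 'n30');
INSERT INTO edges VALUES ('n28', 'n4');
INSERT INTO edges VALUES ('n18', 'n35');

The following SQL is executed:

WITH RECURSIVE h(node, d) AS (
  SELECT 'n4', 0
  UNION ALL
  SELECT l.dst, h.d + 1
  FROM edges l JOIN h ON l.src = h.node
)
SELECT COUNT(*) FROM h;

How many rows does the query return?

5

Base: (n4, d=0).
Iteration 1: edges from {n4} -> (n18, d=1).
Iteration 2: edges from {n18} -> (n16, d=2), (n35, d=2).
Iteration 3: edges from {n16,n35} -> (n35, d=3).
Iteration 4: no outgoing edges from {n35}; recursion stops.
Total rows emitted: 5.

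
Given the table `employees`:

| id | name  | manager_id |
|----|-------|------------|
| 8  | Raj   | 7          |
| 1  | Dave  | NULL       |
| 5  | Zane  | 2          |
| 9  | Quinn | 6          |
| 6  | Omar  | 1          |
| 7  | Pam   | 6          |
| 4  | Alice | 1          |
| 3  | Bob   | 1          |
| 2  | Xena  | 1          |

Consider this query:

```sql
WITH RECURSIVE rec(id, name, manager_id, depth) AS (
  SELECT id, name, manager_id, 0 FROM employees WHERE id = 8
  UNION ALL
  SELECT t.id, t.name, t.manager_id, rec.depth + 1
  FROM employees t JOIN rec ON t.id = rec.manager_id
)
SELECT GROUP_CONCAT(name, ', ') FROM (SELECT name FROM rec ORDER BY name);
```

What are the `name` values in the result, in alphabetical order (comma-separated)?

Base: id=8 (Raj), manager_id=7, depth 0.
Iteration 1: join on id=7 -> Pam (id 7, manager_id=6, depth 1).
Iteration 2: join on id=6 -> Omar (id 6, manager_id=1, depth 2).
Iteration 3: join on id=1 -> Dave (id 1, manager_id=NULL, depth 3).
Iteration 4: manager_id is NULL; no match; recursion stops.

Dave, Omar, Pam, Raj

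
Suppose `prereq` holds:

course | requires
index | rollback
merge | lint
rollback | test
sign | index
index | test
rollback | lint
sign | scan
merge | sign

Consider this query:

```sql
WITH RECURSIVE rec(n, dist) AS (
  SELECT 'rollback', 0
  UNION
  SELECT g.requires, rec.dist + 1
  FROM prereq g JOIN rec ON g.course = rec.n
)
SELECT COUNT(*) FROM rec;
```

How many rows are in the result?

Base: (rollback, dist=0).
Iteration 1: edges from {rollback} -> (lint, dist=1), (test, dist=1).
Iteration 2: no outgoing edges from {lint,test}; recursion stops.
Total rows emitted: 3.

3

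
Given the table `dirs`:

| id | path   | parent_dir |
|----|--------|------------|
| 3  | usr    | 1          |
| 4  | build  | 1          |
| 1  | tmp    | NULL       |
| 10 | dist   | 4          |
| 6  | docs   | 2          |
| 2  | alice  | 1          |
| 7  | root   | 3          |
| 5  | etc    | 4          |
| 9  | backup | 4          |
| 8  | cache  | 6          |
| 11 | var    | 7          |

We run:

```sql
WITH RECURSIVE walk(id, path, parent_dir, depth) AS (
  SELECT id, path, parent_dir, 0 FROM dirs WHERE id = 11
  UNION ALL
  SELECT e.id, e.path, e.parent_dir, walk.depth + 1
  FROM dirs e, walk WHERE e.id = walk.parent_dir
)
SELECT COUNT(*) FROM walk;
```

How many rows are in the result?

Base: id=11 (var), parent_dir=7, depth 0.
Iteration 1: join on id=7 -> root (id 7, parent_dir=3, depth 1).
Iteration 2: join on id=3 -> usr (id 3, parent_dir=1, depth 2).
Iteration 3: join on id=1 -> tmp (id 1, parent_dir=NULL, depth 3).
Iteration 4: parent_dir is NULL; no match; recursion stops.
Total rows emitted: 4.

4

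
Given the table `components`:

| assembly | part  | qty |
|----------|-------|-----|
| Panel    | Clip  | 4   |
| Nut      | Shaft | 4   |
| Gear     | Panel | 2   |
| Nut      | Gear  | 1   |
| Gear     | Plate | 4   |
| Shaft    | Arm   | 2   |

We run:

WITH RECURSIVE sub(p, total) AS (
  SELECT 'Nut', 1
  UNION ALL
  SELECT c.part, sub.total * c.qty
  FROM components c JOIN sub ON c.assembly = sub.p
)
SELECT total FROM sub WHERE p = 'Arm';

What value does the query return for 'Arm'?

8

Base: (Nut, total=1).
Iteration 1: components of {Nut} -> Gear = 1*1 = 1, Shaft = 1*4 = 4.
Iteration 2: components of {Gear,Shaft} -> Arm = 4*2 = 8, Panel = 1*2 = 2, Plate = 1*4 = 4.
Iteration 3: components of {Arm,Panel,Plate} -> Clip = 2*4 = 8.
Iteration 4: no further components; recursion stops.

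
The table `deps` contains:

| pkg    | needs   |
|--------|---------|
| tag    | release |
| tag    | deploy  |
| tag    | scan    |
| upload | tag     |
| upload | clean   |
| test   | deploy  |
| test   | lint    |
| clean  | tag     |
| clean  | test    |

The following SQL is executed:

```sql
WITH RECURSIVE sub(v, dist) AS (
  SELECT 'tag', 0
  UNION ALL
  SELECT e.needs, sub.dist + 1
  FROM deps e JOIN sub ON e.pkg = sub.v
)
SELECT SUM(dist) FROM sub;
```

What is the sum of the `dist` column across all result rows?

3

Base: (tag, dist=0).
Iteration 1: edges from {tag} -> (deploy, dist=1), (release, dist=1), (scan, dist=1).
Iteration 2: no outgoing edges from {deploy,release,scan}; recursion stops.
SUM(dist) = 0 + 1 + 1 + 1 = 3.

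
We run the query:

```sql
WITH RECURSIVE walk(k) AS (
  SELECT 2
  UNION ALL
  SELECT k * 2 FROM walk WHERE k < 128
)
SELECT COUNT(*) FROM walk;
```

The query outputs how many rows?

7

Base: k=2.
Iteration 1: 2 < 128 holds -> k = 2 * 2 = 4.
Iteration 2: 4 < 128 holds -> k = 4 * 2 = 8.
Iteration 3: 8 < 128 holds -> k = 8 * 2 = 16.
Iteration 4: 16 < 128 holds -> k = 16 * 2 = 32.
Iteration 5: 32 < 128 holds -> k = 32 * 2 = 64.
Iteration 6: 64 < 128 holds -> k = 64 * 2 = 128.
Iteration 7: 128 < 128 fails; recursion stops.
Total rows emitted: 7.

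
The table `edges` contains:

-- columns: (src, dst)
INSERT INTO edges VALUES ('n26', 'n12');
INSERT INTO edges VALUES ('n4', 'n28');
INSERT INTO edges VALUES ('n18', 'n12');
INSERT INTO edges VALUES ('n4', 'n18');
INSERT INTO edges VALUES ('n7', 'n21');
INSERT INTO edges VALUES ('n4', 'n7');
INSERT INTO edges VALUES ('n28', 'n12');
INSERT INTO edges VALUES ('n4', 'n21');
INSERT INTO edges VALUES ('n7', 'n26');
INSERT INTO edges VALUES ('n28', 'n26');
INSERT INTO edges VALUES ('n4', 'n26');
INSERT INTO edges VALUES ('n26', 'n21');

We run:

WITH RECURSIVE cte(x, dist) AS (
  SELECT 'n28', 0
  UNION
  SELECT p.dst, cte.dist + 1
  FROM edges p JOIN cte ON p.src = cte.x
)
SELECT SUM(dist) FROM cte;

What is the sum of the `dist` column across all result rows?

Base: (n28, dist=0).
Iteration 1: edges from {n28} -> (n12, dist=1), (n26, dist=1).
Iteration 2: edges from {n12,n26} -> (n12, dist=2), (n21, dist=2).
Iteration 3: no outgoing edges from {n12,n21}; recursion stops.
SUM(dist) = 0 + 1 + 1 + 2 + 2 = 6.

6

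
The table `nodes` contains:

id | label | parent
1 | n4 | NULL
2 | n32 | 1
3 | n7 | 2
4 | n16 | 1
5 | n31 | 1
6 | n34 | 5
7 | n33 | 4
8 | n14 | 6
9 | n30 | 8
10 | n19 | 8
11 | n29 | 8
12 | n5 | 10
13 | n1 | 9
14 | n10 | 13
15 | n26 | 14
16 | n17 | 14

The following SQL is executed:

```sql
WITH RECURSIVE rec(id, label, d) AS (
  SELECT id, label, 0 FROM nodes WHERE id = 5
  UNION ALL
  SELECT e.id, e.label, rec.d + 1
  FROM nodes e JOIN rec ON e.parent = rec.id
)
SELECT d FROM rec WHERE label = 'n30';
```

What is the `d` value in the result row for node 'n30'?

Base: id=5 (n31) at d 0.
Iteration 1: rows with parent in {5} -> n34 (id 6, d 1).
Iteration 2: rows with parent in {6} -> n14 (id 8, d 2).
Iteration 3: rows with parent in {8} -> n30 (id 9, d 3), n19 (id 10, d 3), n29 (id 11, d 3).
Iteration 4: rows with parent in {9,10,11} -> n5 (id 12, d 4), n1 (id 13, d 4).
Iteration 5: rows with parent in {12,13} -> n10 (id 14, d 5).
Iteration 6: rows with parent in {14} -> n26 (id 15, d 6), n17 (id 16, d 6).
Iteration 7: no rows with parent in {15,16}; recursion stops.

3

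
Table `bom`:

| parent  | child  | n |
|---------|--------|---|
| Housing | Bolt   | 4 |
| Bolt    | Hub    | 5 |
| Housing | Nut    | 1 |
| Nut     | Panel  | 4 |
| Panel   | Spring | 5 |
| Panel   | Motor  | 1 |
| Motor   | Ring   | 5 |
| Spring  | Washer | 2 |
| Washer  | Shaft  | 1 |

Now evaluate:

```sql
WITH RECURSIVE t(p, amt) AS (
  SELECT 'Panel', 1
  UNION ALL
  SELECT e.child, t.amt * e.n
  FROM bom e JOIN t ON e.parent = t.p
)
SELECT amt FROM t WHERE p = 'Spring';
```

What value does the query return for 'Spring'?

5

Base: (Panel, amt=1).
Iteration 1: components of {Panel} -> Motor = 1*1 = 1, Spring = 1*5 = 5.
Iteration 2: components of {Motor,Spring} -> Ring = 1*5 = 5, Washer = 5*2 = 10.
Iteration 3: components of {Ring,Washer} -> Shaft = 10*1 = 10.
Iteration 4: no further components; recursion stops.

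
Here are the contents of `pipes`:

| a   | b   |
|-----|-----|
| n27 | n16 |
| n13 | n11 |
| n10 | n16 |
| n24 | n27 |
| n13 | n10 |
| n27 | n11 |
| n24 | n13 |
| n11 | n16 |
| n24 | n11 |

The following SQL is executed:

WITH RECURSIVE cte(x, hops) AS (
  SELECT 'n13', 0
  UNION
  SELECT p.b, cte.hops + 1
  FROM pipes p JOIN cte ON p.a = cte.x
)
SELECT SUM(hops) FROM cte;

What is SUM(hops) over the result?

4

Base: (n13, hops=0).
Iteration 1: edges from {n13} -> (n10, hops=1), (n11, hops=1).
Iteration 2: edges from {n10,n11} -> (n16, hops=2). [UNION drops 1 duplicate row(s)]
Iteration 3: no outgoing edges from {n16}; recursion stops.
SUM(hops) = 0 + 1 + 1 + 2 = 4.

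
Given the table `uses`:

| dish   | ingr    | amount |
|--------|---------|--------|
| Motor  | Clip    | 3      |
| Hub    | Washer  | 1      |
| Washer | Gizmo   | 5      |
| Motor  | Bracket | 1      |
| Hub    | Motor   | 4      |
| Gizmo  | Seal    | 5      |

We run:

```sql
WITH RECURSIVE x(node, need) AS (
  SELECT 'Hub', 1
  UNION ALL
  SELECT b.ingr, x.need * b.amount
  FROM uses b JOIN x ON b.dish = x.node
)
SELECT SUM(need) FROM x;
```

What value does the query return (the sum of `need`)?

52

Base: (Hub, need=1).
Iteration 1: components of {Hub} -> Motor = 1*4 = 4, Washer = 1*1 = 1.
Iteration 2: components of {Motor,Washer} -> Bracket = 4*1 = 4, Clip = 4*3 = 12, Gizmo = 1*5 = 5.
Iteration 3: components of {Bracket,Clip,Gizmo} -> Seal = 5*5 = 25.
Iteration 4: no further components; recursion stops.
SUM(need) = 1 + 4 + 1 + 4 + 12 + 5 + 25 = 52.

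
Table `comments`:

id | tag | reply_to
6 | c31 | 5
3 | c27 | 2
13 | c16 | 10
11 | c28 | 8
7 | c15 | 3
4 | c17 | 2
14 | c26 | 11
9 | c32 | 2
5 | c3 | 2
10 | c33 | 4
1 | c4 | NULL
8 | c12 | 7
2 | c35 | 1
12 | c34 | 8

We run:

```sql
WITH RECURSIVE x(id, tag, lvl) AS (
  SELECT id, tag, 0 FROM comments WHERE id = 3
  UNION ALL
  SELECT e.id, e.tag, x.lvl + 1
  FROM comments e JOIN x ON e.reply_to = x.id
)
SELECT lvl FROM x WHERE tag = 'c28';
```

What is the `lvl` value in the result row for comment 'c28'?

Base: id=3 (c27) at lvl 0.
Iteration 1: rows with reply_to in {3} -> c15 (id 7, lvl 1).
Iteration 2: rows with reply_to in {7} -> c12 (id 8, lvl 2).
Iteration 3: rows with reply_to in {8} -> c28 (id 11, lvl 3), c34 (id 12, lvl 3).
Iteration 4: rows with reply_to in {11,12} -> c26 (id 14, lvl 4).
Iteration 5: no rows with reply_to in {14}; recursion stops.

3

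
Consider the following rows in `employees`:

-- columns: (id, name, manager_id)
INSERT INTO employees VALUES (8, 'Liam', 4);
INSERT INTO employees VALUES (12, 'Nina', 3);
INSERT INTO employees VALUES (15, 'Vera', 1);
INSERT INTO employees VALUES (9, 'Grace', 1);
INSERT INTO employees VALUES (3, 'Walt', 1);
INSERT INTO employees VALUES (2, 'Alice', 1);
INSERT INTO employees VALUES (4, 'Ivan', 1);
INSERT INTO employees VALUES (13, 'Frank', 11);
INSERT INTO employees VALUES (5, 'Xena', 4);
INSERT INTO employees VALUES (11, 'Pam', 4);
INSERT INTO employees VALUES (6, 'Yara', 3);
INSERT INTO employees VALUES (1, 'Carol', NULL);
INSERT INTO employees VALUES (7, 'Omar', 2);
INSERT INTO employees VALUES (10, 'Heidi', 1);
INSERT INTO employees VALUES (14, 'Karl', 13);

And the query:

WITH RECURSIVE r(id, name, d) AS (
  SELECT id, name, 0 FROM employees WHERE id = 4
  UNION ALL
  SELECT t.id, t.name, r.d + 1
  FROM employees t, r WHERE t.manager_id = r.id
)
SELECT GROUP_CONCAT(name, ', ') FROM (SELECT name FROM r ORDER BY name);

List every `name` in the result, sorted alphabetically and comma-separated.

Frank, Ivan, Karl, Liam, Pam, Xena

Base: id=4 (Ivan) at d 0.
Iteration 1: rows with manager_id in {4} -> Xena (id 5, d 1), Liam (id 8, d 1), Pam (id 11, d 1).
Iteration 2: rows with manager_id in {5,8,11} -> Frank (id 13, d 2).
Iteration 3: rows with manager_id in {13} -> Karl (id 14, d 3).
Iteration 4: no rows with manager_id in {14}; recursion stops.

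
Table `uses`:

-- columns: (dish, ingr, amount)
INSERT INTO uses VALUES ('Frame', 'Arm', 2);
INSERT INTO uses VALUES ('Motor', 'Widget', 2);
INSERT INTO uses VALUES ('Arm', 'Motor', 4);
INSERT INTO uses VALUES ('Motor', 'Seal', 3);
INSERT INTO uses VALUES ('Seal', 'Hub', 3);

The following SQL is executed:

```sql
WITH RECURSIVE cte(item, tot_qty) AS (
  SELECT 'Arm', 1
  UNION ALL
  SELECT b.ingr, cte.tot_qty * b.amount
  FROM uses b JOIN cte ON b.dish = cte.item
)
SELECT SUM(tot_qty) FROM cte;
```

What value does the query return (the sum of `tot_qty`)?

Base: (Arm, tot_qty=1).
Iteration 1: components of {Arm} -> Motor = 1*4 = 4.
Iteration 2: components of {Motor} -> Seal = 4*3 = 12, Widget = 4*2 = 8.
Iteration 3: components of {Seal,Widget} -> Hub = 12*3 = 36.
Iteration 4: no further components; recursion stops.
SUM(tot_qty) = 1 + 4 + 12 + 8 + 36 = 61.

61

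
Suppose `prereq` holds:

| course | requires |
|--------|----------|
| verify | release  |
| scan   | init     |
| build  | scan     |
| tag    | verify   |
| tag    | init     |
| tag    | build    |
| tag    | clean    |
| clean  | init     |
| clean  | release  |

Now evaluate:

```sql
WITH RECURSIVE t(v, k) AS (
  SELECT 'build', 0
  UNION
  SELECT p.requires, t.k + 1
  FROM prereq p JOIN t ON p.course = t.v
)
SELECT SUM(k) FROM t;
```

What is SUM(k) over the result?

Base: (build, k=0).
Iteration 1: edges from {build} -> (scan, k=1).
Iteration 2: edges from {scan} -> (init, k=2).
Iteration 3: no outgoing edges from {init}; recursion stops.
SUM(k) = 0 + 1 + 2 = 3.

3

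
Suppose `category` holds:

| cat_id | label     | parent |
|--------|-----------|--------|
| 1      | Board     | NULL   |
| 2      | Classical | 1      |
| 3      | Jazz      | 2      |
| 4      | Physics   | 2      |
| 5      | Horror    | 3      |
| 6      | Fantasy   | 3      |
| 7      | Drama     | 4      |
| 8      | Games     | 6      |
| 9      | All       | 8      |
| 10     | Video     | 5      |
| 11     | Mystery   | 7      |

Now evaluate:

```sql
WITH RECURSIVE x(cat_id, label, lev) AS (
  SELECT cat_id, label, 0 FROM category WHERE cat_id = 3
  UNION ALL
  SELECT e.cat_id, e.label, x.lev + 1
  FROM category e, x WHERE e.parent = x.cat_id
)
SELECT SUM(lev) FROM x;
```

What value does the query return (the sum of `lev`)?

9

Base: cat_id=3 (Jazz) at lev 0.
Iteration 1: rows with parent in {3} -> Horror (id 5, lev 1), Fantasy (id 6, lev 1).
Iteration 2: rows with parent in {5,6} -> Games (id 8, lev 2), Video (id 10, lev 2).
Iteration 3: rows with parent in {8,10} -> All (id 9, lev 3).
Iteration 4: no rows with parent in {9}; recursion stops.
SUM(lev) = 0 + 1 + 1 + 2 + 2 + 3 = 9.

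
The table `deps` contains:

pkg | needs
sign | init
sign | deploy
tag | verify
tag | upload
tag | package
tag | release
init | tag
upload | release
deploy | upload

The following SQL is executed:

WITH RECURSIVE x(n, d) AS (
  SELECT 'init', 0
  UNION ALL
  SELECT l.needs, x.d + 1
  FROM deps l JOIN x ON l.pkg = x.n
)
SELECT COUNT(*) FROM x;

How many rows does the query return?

7

Base: (init, d=0).
Iteration 1: edges from {init} -> (tag, d=1).
Iteration 2: edges from {tag} -> (package, d=2), (release, d=2), (upload, d=2), (verify, d=2).
Iteration 3: edges from {package,release,upload,verify} -> (release, d=3).
Iteration 4: no outgoing edges from {release}; recursion stops.
Total rows emitted: 7.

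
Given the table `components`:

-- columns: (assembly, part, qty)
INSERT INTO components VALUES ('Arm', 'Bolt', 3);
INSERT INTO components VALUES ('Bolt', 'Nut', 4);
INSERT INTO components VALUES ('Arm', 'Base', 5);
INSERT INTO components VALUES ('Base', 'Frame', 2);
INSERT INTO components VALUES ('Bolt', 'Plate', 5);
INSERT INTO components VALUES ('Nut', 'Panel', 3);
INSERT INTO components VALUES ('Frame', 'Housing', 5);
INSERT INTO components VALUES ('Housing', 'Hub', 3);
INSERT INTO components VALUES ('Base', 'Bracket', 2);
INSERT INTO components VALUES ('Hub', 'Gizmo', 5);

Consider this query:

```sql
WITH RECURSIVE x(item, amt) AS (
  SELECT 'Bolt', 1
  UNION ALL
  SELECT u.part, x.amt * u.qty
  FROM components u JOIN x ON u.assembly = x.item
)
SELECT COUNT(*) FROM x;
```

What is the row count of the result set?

4

Base: (Bolt, amt=1).
Iteration 1: components of {Bolt} -> Nut = 1*4 = 4, Plate = 1*5 = 5.
Iteration 2: components of {Nut,Plate} -> Panel = 4*3 = 12.
Iteration 3: no further components; recursion stops.
Total rows emitted: 4.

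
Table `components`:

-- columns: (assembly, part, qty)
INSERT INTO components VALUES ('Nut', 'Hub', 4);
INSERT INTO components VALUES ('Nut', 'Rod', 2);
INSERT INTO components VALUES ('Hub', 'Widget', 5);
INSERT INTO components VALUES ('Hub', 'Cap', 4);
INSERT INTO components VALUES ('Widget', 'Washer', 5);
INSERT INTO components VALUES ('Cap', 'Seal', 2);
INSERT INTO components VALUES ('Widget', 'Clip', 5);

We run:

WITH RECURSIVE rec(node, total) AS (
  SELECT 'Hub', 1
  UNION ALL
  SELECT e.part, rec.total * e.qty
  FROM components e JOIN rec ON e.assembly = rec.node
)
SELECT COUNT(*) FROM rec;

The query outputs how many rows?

Base: (Hub, total=1).
Iteration 1: components of {Hub} -> Cap = 1*4 = 4, Widget = 1*5 = 5.
Iteration 2: components of {Cap,Widget} -> Clip = 5*5 = 25, Seal = 4*2 = 8, Washer = 5*5 = 25.
Iteration 3: no further components; recursion stops.
Total rows emitted: 6.

6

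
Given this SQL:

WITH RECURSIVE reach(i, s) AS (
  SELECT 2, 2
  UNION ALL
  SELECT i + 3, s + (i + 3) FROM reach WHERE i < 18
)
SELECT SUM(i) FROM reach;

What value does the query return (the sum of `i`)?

Base: i=2, s=2.
Iteration 1: 2 < 18 holds -> i = 2 + 3 = 5, s = 2 + 5 = 7.
Iteration 2: 5 < 18 holds -> i = 5 + 3 = 8, s = 7 + 8 = 15.
Iteration 3: 8 < 18 holds -> i = 8 + 3 = 11, s = 15 + 11 = 26.
Iteration 4: 11 < 18 holds -> i = 11 + 3 = 14, s = 26 + 14 = 40.
Iteration 5: 14 < 18 holds -> i = 14 + 3 = 17, s = 40 + 17 = 57.
Iteration 6: 17 < 18 holds -> i = 17 + 3 = 20, s = 57 + 20 = 77.
Iteration 7: 20 < 18 fails; recursion stops.
SUM(i) = 2 + 5 + 8 + 11 + 14 + 17 + 20 = 77.

77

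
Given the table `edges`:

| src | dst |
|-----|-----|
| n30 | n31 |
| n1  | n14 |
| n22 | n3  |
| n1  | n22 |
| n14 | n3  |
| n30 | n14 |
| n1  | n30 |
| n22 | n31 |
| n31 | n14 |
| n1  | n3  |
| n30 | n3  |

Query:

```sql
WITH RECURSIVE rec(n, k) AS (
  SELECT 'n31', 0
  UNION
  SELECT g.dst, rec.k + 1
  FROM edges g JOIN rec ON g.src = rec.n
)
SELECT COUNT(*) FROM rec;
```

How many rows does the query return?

3

Base: (n31, k=0).
Iteration 1: edges from {n31} -> (n14, k=1).
Iteration 2: edges from {n14} -> (n3, k=2).
Iteration 3: no outgoing edges from {n3}; recursion stops.
Total rows emitted: 3.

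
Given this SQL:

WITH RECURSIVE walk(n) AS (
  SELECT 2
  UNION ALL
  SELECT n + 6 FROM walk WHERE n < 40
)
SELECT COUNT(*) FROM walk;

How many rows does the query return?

8

Base: n=2.
Iteration 1: 2 < 40 holds -> n = 2 + 6 = 8.
Iteration 2: 8 < 40 holds -> n = 8 + 6 = 14.
Iteration 3: 14 < 40 holds -> n = 14 + 6 = 20.
Iteration 4: 20 < 40 holds -> n = 20 + 6 = 26.
Iteration 5: 26 < 40 holds -> n = 26 + 6 = 32.
Iteration 6: 32 < 40 holds -> n = 32 + 6 = 38.
Iteration 7: 38 < 40 holds -> n = 38 + 6 = 44.
Iteration 8: 44 < 40 fails; recursion stops.
Total rows emitted: 8.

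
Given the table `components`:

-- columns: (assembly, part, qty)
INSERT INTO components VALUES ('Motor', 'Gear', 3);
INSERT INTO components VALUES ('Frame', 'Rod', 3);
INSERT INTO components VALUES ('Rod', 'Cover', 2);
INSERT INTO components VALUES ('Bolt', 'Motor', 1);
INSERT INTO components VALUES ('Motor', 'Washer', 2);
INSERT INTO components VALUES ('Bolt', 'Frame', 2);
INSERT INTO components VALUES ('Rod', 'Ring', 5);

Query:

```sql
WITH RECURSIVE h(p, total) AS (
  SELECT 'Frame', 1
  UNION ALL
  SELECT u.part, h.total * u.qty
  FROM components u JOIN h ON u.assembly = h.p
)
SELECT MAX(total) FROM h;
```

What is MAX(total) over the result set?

Base: (Frame, total=1).
Iteration 1: components of {Frame} -> Rod = 1*3 = 3.
Iteration 2: components of {Rod} -> Cover = 3*2 = 6, Ring = 3*5 = 15.
Iteration 3: no further components; recursion stops.
total values: 1, 3, 15, 6; the maximum is 15.

15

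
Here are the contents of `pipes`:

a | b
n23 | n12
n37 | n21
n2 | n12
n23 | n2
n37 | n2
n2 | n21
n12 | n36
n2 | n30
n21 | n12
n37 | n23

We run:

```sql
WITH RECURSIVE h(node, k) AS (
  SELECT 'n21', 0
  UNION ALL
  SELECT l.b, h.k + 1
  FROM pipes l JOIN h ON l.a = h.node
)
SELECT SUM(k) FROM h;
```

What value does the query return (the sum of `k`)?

3

Base: (n21, k=0).
Iteration 1: edges from {n21} -> (n12, k=1).
Iteration 2: edges from {n12} -> (n36, k=2).
Iteration 3: no outgoing edges from {n36}; recursion stops.
SUM(k) = 0 + 1 + 2 = 3.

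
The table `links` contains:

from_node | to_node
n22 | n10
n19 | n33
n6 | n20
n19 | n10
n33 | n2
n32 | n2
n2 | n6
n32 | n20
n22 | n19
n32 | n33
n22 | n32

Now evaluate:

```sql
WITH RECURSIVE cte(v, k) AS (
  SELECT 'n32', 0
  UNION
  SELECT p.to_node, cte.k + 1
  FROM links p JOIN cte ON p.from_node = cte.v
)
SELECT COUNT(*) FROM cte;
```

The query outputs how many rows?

Base: (n32, k=0).
Iteration 1: edges from {n32} -> (n2, k=1), (n20, k=1), (n33, k=1).
Iteration 2: edges from {n2,n20,n33} -> (n2, k=2), (n6, k=2).
Iteration 3: edges from {n2,n6} -> (n20, k=3), (n6, k=3).
Iteration 4: edges from {n20,n6} -> (n20, k=4).
Iteration 5: no outgoing edges from {n20}; recursion stops.
Total rows emitted: 9.

9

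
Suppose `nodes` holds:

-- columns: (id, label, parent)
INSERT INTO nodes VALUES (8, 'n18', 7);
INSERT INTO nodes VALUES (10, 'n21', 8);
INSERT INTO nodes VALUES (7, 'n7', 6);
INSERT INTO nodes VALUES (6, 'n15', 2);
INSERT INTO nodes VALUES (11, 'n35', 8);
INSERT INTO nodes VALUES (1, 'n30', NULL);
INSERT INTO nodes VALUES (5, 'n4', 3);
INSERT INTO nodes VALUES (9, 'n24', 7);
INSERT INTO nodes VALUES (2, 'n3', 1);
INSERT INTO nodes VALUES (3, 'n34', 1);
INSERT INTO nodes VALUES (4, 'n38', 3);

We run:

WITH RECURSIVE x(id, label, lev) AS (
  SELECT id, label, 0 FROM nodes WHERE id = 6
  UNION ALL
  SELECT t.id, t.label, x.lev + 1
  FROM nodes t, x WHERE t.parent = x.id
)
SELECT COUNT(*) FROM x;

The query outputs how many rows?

Base: id=6 (n15) at lev 0.
Iteration 1: rows with parent in {6} -> n7 (id 7, lev 1).
Iteration 2: rows with parent in {7} -> n18 (id 8, lev 2), n24 (id 9, lev 2).
Iteration 3: rows with parent in {8,9} -> n21 (id 10, lev 3), n35 (id 11, lev 3).
Iteration 4: no rows with parent in {10,11}; recursion stops.
Total rows emitted: 6.

6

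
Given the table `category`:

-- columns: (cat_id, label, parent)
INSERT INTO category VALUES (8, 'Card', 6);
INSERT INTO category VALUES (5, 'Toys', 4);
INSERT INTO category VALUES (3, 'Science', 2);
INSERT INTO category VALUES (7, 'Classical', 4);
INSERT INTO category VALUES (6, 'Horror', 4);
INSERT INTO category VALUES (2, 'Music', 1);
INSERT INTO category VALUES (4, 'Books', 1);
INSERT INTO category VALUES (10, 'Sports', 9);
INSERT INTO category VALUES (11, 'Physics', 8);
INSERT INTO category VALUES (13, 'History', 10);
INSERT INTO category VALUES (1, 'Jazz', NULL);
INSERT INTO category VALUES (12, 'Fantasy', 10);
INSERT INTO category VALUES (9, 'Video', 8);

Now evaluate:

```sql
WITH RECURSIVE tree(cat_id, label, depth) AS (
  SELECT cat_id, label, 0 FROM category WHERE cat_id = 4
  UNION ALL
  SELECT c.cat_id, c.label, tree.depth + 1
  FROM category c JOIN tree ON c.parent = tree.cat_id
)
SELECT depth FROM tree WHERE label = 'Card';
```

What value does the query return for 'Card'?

Base: cat_id=4 (Books) at depth 0.
Iteration 1: rows with parent in {4} -> Toys (id 5, depth 1), Horror (id 6, depth 1), Classical (id 7, depth 1).
Iteration 2: rows with parent in {5,6,7} -> Card (id 8, depth 2).
Iteration 3: rows with parent in {8} -> Video (id 9, depth 3), Physics (id 11, depth 3).
Iteration 4: rows with parent in {9,11} -> Sports (id 10, depth 4).
Iteration 5: rows with parent in {10} -> Fantasy (id 12, depth 5), History (id 13, depth 5).
Iteration 6: no rows with parent in {12,13}; recursion stops.

2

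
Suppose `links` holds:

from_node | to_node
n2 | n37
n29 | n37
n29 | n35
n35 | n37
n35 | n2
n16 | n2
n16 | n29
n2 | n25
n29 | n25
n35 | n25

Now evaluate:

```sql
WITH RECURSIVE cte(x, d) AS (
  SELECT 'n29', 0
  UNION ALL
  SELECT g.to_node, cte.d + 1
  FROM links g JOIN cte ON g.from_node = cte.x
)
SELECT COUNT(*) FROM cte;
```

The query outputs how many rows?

Base: (n29, d=0).
Iteration 1: edges from {n29} -> (n25, d=1), (n35, d=1), (n37, d=1).
Iteration 2: edges from {n25,n35,n37} -> (n2, d=2), (n25, d=2), (n37, d=2).
Iteration 3: edges from {n2,n25,n37} -> (n25, d=3), (n37, d=3).
Iteration 4: no outgoing edges from {n25,n37}; recursion stops.
Total rows emitted: 9.

9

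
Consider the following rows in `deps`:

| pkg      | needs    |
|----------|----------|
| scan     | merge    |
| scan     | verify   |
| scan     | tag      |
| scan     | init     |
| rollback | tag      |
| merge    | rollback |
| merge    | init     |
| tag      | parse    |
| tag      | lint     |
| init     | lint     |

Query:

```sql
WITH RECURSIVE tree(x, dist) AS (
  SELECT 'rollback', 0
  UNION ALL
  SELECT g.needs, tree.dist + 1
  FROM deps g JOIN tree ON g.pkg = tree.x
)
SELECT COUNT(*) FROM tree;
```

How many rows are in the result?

4

Base: (rollback, dist=0).
Iteration 1: edges from {rollback} -> (tag, dist=1).
Iteration 2: edges from {tag} -> (lint, dist=2), (parse, dist=2).
Iteration 3: no outgoing edges from {lint,parse}; recursion stops.
Total rows emitted: 4.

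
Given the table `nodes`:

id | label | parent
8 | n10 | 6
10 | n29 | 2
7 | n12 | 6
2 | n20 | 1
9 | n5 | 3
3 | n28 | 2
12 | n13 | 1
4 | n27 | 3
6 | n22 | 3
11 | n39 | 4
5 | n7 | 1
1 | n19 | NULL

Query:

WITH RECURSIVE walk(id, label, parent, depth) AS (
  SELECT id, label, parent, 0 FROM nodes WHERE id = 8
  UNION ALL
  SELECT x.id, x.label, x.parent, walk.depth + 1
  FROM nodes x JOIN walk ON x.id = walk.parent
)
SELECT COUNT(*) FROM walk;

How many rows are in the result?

Base: id=8 (n10), parent=6, depth 0.
Iteration 1: join on id=6 -> n22 (id 6, parent=3, depth 1).
Iteration 2: join on id=3 -> n28 (id 3, parent=2, depth 2).
Iteration 3: join on id=2 -> n20 (id 2, parent=1, depth 3).
Iteration 4: join on id=1 -> n19 (id 1, parent=NULL, depth 4).
Iteration 5: parent is NULL; no match; recursion stops.
Total rows emitted: 5.

5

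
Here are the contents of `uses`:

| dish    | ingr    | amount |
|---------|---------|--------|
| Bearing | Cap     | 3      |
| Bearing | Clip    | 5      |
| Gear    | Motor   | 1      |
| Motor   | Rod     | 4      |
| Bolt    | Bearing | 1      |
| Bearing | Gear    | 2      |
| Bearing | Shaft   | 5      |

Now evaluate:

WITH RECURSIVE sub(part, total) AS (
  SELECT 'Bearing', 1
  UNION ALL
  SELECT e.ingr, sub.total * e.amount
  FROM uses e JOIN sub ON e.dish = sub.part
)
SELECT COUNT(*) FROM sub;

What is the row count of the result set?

Base: (Bearing, total=1).
Iteration 1: components of {Bearing} -> Cap = 1*3 = 3, Clip = 1*5 = 5, Gear = 1*2 = 2, Shaft = 1*5 = 5.
Iteration 2: components of {Cap,Clip,Gear,Shaft} -> Motor = 2*1 = 2.
Iteration 3: components of {Motor} -> Rod = 2*4 = 8.
Iteration 4: no further components; recursion stops.
Total rows emitted: 7.

7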